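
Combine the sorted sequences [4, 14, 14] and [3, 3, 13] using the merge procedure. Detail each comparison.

Merging process:

Compare 4 vs 3: take 3 from right. Merged: [3]
Compare 4 vs 3: take 3 from right. Merged: [3, 3]
Compare 4 vs 13: take 4 from left. Merged: [3, 3, 4]
Compare 14 vs 13: take 13 from right. Merged: [3, 3, 4, 13]
Append remaining from left: [14, 14]. Merged: [3, 3, 4, 13, 14, 14]

Final merged array: [3, 3, 4, 13, 14, 14]
Total comparisons: 4

The merged array is [3, 3, 4, 13, 14, 14], requiring 4 comparisons. The merge step runs in O(n) time where n is the total number of elements.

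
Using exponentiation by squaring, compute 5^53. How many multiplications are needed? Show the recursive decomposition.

Computing 5^53 by squaring (build up from 5^1; each line after the first costs one multiplication):

5^1 = 5
5^2 = (5^1)^2 = 5^2 = 25
5^3 = 5 * 5^2 = 5 * 25 = 125
5^6 = (5^3)^2 = 125^2 = 15625
5^12 = (5^6)^2 = 15625^2 = 244140625
5^13 = 5 * 5^12 = 5 * 244140625 = 1220703125
5^26 = (5^13)^2 = 1220703125^2 = 1490116119384765625
5^52 = (5^26)^2 = 1490116119384765625^2 = 2220446049250313080847263336181640625
5^53 = 5 * 5^52 = 5 * 2220446049250313080847263336181640625 = 11102230246251565404236316680908203125

Result: 11102230246251565404236316680908203125
Multiplications needed: 8 (8 lines after 5^1)

5^53 = 11102230246251565404236316680908203125. Using exponentiation by squaring, this requires 8 multiplications. The key idea: if the exponent is even, square the half-power; if odd, multiply by the base once.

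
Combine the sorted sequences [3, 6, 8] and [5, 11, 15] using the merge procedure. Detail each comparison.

Merging process:

Compare 3 vs 5: take 3 from left. Merged: [3]
Compare 6 vs 5: take 5 from right. Merged: [3, 5]
Compare 6 vs 11: take 6 from left. Merged: [3, 5, 6]
Compare 8 vs 11: take 8 from left. Merged: [3, 5, 6, 8]
Append remaining from right: [11, 15]. Merged: [3, 5, 6, 8, 11, 15]

Final merged array: [3, 5, 6, 8, 11, 15]
Total comparisons: 4

The merged array is [3, 5, 6, 8, 11, 15], requiring 4 comparisons. The merge step runs in O(n) time where n is the total number of elements.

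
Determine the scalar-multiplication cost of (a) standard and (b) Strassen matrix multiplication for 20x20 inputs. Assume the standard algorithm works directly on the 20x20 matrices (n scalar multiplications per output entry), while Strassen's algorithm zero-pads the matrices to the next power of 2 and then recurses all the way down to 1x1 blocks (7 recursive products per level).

Matrix multiplication for 20x20 matrices:

Strassen's algorithm requires power-of-2 dimensions. Pad 20x20 to 32x32 (next power of 2).

Standard algorithm: 20^3 = 8000 multiplications
Strassen's algorithm: 7^(log2(32)) = 7^5 = 16807 multiplications
Difference: 8000 - 16807 = -8807 (Strassen uses MORE here due to padding overhead — for small or just-over-power-of-2 n, padding can outweigh the per-level savings)

Standard: 8000 multiplications (20^3). Strassen: 16807 multiplications (7^5, after padding to 32x32). Strassen reduces 8 recursive multiplications to 7 at each level.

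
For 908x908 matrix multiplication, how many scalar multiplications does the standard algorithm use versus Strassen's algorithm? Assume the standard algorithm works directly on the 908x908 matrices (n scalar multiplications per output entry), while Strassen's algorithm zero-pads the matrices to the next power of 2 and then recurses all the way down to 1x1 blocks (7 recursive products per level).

Matrix multiplication for 908x908 matrices:

Strassen's algorithm requires power-of-2 dimensions. Pad 908x908 to 1024x1024 (next power of 2).

Standard algorithm: 908^3 = 748613312 multiplications
Strassen's algorithm: 7^(log2(1024)) = 7^10 = 282475249 multiplications
Savings: 748613312 - 282475249 = 466138063 multiplications

Standard: 748613312 multiplications (908^3). Strassen: 282475249 multiplications (7^10, after padding to 1024x1024). Strassen reduces 8 recursive multiplications to 7 at each level.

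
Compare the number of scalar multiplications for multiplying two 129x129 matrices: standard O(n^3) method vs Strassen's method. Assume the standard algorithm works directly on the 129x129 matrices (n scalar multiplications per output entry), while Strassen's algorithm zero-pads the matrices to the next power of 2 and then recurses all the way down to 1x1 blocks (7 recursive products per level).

Matrix multiplication for 129x129 matrices:

Strassen's algorithm requires power-of-2 dimensions. Pad 129x129 to 256x256 (next power of 2).

Standard algorithm: 129^3 = 2146689 multiplications
Strassen's algorithm: 7^(log2(256)) = 7^8 = 5764801 multiplications
Difference: 2146689 - 5764801 = -3618112 (Strassen uses MORE here due to padding overhead — for small or just-over-power-of-2 n, padding can outweigh the per-level savings)

Standard: 2146689 multiplications (129^3). Strassen: 5764801 multiplications (7^8, after padding to 256x256). Strassen reduces 8 recursive multiplications to 7 at each level.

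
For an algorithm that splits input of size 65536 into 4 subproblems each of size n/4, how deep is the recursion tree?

For divide and conquer with division factor 4:

Problem sizes at each level:
Level 0: 65536
Level 1: 16384
Level 2: 4096
Level 3: 1024
Level 4: 256
Level 5: 64
Level 6: 16
Level 7: 4
Level 8: 1

The root is level 0 and the size-1 base case is level 8 (the tree spans levels 0 through 8, i.e. 9 levels counting the root), so the depth is the number of divisions: log_4(65536) = 8

The recursion tree depth is log_4(65536) = 8. At each level, the problem size is divided by 4, so it takes 8 divisions to reduce to a base case of size 1. The algorithm makes 4 recursive calls at each level.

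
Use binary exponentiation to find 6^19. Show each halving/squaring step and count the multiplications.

Computing 6^19 by squaring (build up from 6^1; each line after the first costs one multiplication):

6^1 = 6
6^2 = (6^1)^2 = 6^2 = 36
6^4 = (6^2)^2 = 36^2 = 1296
6^8 = (6^4)^2 = 1296^2 = 1679616
6^9 = 6 * 6^8 = 6 * 1679616 = 10077696
6^18 = (6^9)^2 = 10077696^2 = 101559956668416
6^19 = 6 * 6^18 = 6 * 101559956668416 = 609359740010496

Result: 609359740010496
Multiplications needed: 6 (6 lines after 6^1)

6^19 = 609359740010496. Using exponentiation by squaring, this requires 6 multiplications. The key idea: if the exponent is even, square the half-power; if odd, multiply by the base once.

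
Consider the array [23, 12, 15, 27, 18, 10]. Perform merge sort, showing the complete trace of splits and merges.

Merge sort trace:

Split: [23, 12, 15, 27, 18, 10] -> [23, 12, 15] and [27, 18, 10]
  Split: [23, 12, 15] -> [23] and [12, 15]
    Split: [12, 15] -> [12] and [15]
    Merge: [12] + [15] -> [12, 15]
  Merge: [23] + [12, 15] -> [12, 15, 23]
  Split: [27, 18, 10] -> [27] and [18, 10]
    Split: [18, 10] -> [18] and [10]
    Merge: [18] + [10] -> [10, 18]
  Merge: [27] + [10, 18] -> [10, 18, 27]
Merge: [12, 15, 23] + [10, 18, 27] -> [10, 12, 15, 18, 23, 27]

Final sorted array: [10, 12, 15, 18, 23, 27]

The merge sort proceeds by recursively splitting the array and merging sorted halves.
After all merges, the sorted array is [10, 12, 15, 18, 23, 27].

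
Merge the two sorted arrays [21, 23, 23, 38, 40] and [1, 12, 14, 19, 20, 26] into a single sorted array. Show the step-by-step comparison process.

Merging process:

Compare 21 vs 1: take 1 from right. Merged: [1]
Compare 21 vs 12: take 12 from right. Merged: [1, 12]
Compare 21 vs 14: take 14 from right. Merged: [1, 12, 14]
Compare 21 vs 19: take 19 from right. Merged: [1, 12, 14, 19]
Compare 21 vs 20: take 20 from right. Merged: [1, 12, 14, 19, 20]
Compare 21 vs 26: take 21 from left. Merged: [1, 12, 14, 19, 20, 21]
Compare 23 vs 26: take 23 from left. Merged: [1, 12, 14, 19, 20, 21, 23]
Compare 23 vs 26: take 23 from left. Merged: [1, 12, 14, 19, 20, 21, 23, 23]
Compare 38 vs 26: take 26 from right. Merged: [1, 12, 14, 19, 20, 21, 23, 23, 26]
Append remaining from left: [38, 40]. Merged: [1, 12, 14, 19, 20, 21, 23, 23, 26, 38, 40]

Final merged array: [1, 12, 14, 19, 20, 21, 23, 23, 26, 38, 40]
Total comparisons: 9

The merged array is [1, 12, 14, 19, 20, 21, 23, 23, 26, 38, 40], requiring 9 comparisons. The merge step runs in O(n) time where n is the total number of elements.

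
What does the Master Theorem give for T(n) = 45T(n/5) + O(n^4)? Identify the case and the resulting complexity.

Master Theorem for T(n) = 45T(n/5) + O(n^4):

a = 45, b = 5, c = 4
log_b(a) = log_5(45) = 2.3652

Case 3: c = 4 > log_5(45) = 2.3652
T(n) = O(n^4) = O(n^4)

For T(n) = 45T(n/5) + O(n^4): log_5(45) = 2.3652. This is Case 3 of the Master Theorem (c > log_b(a), work dominated by root), giving O(n^4).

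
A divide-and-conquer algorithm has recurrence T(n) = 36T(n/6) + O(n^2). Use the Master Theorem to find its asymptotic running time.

Master Theorem for T(n) = 36T(n/6) + O(n^2):

a = 36, b = 6, c = 2
log_b(a) = log_6(36) = 2.0000

Case 2: c = 2 = log_6(36) = 2.0000
T(n) = O(n^2 log n) = O(n^2 log n)

For T(n) = 36T(n/6) + O(n^2): log_6(36) = 2.0000. This is Case 2 of the Master Theorem (c = log_b(a), equal work at all levels), giving O(n^2 log n).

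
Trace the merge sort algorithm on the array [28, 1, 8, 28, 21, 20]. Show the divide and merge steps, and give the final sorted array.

Merge sort trace:

Split: [28, 1, 8, 28, 21, 20] -> [28, 1, 8] and [28, 21, 20]
  Split: [28, 1, 8] -> [28] and [1, 8]
    Split: [1, 8] -> [1] and [8]
    Merge: [1] + [8] -> [1, 8]
  Merge: [28] + [1, 8] -> [1, 8, 28]
  Split: [28, 21, 20] -> [28] and [21, 20]
    Split: [21, 20] -> [21] and [20]
    Merge: [21] + [20] -> [20, 21]
  Merge: [28] + [20, 21] -> [20, 21, 28]
Merge: [1, 8, 28] + [20, 21, 28] -> [1, 8, 20, 21, 28, 28]

Final sorted array: [1, 8, 20, 21, 28, 28]

The merge sort proceeds by recursively splitting the array and merging sorted halves.
After all merges, the sorted array is [1, 8, 20, 21, 28, 28].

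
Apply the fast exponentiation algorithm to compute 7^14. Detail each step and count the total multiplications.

Computing 7^14 by squaring (build up from 7^1; each line after the first costs one multiplication):

7^1 = 7
7^2 = (7^1)^2 = 7^2 = 49
7^3 = 7 * 7^2 = 7 * 49 = 343
7^6 = (7^3)^2 = 343^2 = 117649
7^7 = 7 * 7^6 = 7 * 117649 = 823543
7^14 = (7^7)^2 = 823543^2 = 678223072849

Result: 678223072849
Multiplications needed: 5 (5 lines after 7^1)

7^14 = 678223072849. Using exponentiation by squaring, this requires 5 multiplications. The key idea: if the exponent is even, square the half-power; if odd, multiply by the base once.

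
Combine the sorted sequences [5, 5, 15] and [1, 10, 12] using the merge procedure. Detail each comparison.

Merging process:

Compare 5 vs 1: take 1 from right. Merged: [1]
Compare 5 vs 10: take 5 from left. Merged: [1, 5]
Compare 5 vs 10: take 5 from left. Merged: [1, 5, 5]
Compare 15 vs 10: take 10 from right. Merged: [1, 5, 5, 10]
Compare 15 vs 12: take 12 from right. Merged: [1, 5, 5, 10, 12]
Append remaining from left: [15]. Merged: [1, 5, 5, 10, 12, 15]

Final merged array: [1, 5, 5, 10, 12, 15]
Total comparisons: 5

The merged array is [1, 5, 5, 10, 12, 15], requiring 5 comparisons. The merge step runs in O(n) time where n is the total number of elements.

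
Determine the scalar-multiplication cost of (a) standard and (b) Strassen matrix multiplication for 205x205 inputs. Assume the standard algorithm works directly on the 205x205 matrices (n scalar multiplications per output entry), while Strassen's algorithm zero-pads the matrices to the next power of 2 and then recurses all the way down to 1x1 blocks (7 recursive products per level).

Matrix multiplication for 205x205 matrices:

Strassen's algorithm requires power-of-2 dimensions. Pad 205x205 to 256x256 (next power of 2).

Standard algorithm: 205^3 = 8615125 multiplications
Strassen's algorithm: 7^(log2(256)) = 7^8 = 5764801 multiplications
Savings: 8615125 - 5764801 = 2850324 multiplications

Standard: 8615125 multiplications (205^3). Strassen: 5764801 multiplications (7^8, after padding to 256x256). Strassen reduces 8 recursive multiplications to 7 at each level.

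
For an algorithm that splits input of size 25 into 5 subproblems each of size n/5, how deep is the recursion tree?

For divide and conquer with division factor 5:

Problem sizes at each level:
Level 0: 25
Level 1: 5
Level 2: 1

The root is level 0 and the size-1 base case is level 2 (the tree spans levels 0 through 2, i.e. 3 levels counting the root), so the depth is the number of divisions: log_5(25) = 2

The recursion tree depth is log_5(25) = 2. At each level, the problem size is divided by 5, so it takes 2 divisions to reduce to a base case of size 1. The algorithm makes 5 recursive calls at each level.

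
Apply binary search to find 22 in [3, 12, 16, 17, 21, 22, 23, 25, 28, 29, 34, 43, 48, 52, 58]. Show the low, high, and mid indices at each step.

Binary search for 22 in [3, 12, 16, 17, 21, 22, 23, 25, 28, 29, 34, 43, 48, 52, 58]:

lo=0, hi=14, mid=7, arr[mid]=25 -> 25 > 22, search left half
lo=0, hi=6, mid=3, arr[mid]=17 -> 17 < 22, search right half
lo=4, hi=6, mid=5, arr[mid]=22 -> Found target at index 5!

Binary search finds 22 at index 5 after 3 comparisons. The search repeatedly halves the search space by comparing with the middle element.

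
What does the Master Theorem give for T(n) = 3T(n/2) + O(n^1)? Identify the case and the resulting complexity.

Master Theorem for T(n) = 3T(n/2) + O(n^1):

a = 3, b = 2, c = 1
log_b(a) = log_2(3) = 1.5850

Case 1: c = 1 < log_2(3) = 1.5850
T(n) = O(n^(log_2 3))

For T(n) = 3T(n/2) + O(n^1): log_2(3) = 1.5850. This is Case 1 of the Master Theorem (c < log_b(a), work dominated by leaves), giving O(n^(log_2 3)).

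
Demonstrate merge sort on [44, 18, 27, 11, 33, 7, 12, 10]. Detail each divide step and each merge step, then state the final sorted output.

Merge sort trace:

Split: [44, 18, 27, 11, 33, 7, 12, 10] -> [44, 18, 27, 11] and [33, 7, 12, 10]
  Split: [44, 18, 27, 11] -> [44, 18] and [27, 11]
    Split: [44, 18] -> [44] and [18]
    Merge: [44] + [18] -> [18, 44]
    Split: [27, 11] -> [27] and [11]
    Merge: [27] + [11] -> [11, 27]
  Merge: [18, 44] + [11, 27] -> [11, 18, 27, 44]
  Split: [33, 7, 12, 10] -> [33, 7] and [12, 10]
    Split: [33, 7] -> [33] and [7]
    Merge: [33] + [7] -> [7, 33]
    Split: [12, 10] -> [12] and [10]
    Merge: [12] + [10] -> [10, 12]
  Merge: [7, 33] + [10, 12] -> [7, 10, 12, 33]
Merge: [11, 18, 27, 44] + [7, 10, 12, 33] -> [7, 10, 11, 12, 18, 27, 33, 44]

Final sorted array: [7, 10, 11, 12, 18, 27, 33, 44]

The merge sort proceeds by recursively splitting the array and merging sorted halves.
After all merges, the sorted array is [7, 10, 11, 12, 18, 27, 33, 44].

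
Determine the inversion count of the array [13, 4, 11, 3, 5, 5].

Finding inversions in [13, 4, 11, 3, 5, 5]:

(0, 1): arr[0]=13 > arr[1]=4
(0, 2): arr[0]=13 > arr[2]=11
(0, 3): arr[0]=13 > arr[3]=3
(0, 4): arr[0]=13 > arr[4]=5
(0, 5): arr[0]=13 > arr[5]=5
(1, 3): arr[1]=4 > arr[3]=3
(2, 3): arr[2]=11 > arr[3]=3
(2, 4): arr[2]=11 > arr[4]=5
(2, 5): arr[2]=11 > arr[5]=5

Total inversions: 9

The array has 9 inversion(s): (0,1), (0,2), (0,3), (0,4), (0,5), (1,3), (2,3), (2,4), (2,5). Each pair (i,j) satisfies i < j and arr[i] > arr[j].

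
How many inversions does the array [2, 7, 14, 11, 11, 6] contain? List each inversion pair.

Finding inversions in [2, 7, 14, 11, 11, 6]:

(1, 5): arr[1]=7 > arr[5]=6
(2, 3): arr[2]=14 > arr[3]=11
(2, 4): arr[2]=14 > arr[4]=11
(2, 5): arr[2]=14 > arr[5]=6
(3, 5): arr[3]=11 > arr[5]=6
(4, 5): arr[4]=11 > arr[5]=6

Total inversions: 6

The array has 6 inversion(s): (1,5), (2,3), (2,4), (2,5), (3,5), (4,5). Each pair (i,j) satisfies i < j and arr[i] > arr[j].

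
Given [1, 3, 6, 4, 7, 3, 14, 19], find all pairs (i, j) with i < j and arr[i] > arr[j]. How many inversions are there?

Finding inversions in [1, 3, 6, 4, 7, 3, 14, 19]:

(2, 3): arr[2]=6 > arr[3]=4
(2, 5): arr[2]=6 > arr[5]=3
(3, 5): arr[3]=4 > arr[5]=3
(4, 5): arr[4]=7 > arr[5]=3

Total inversions: 4

The array has 4 inversion(s): (2,3), (2,5), (3,5), (4,5). Each pair (i,j) satisfies i < j and arr[i] > arr[j].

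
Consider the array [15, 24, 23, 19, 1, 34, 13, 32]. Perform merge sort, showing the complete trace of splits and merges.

Merge sort trace:

Split: [15, 24, 23, 19, 1, 34, 13, 32] -> [15, 24, 23, 19] and [1, 34, 13, 32]
  Split: [15, 24, 23, 19] -> [15, 24] and [23, 19]
    Split: [15, 24] -> [15] and [24]
    Merge: [15] + [24] -> [15, 24]
    Split: [23, 19] -> [23] and [19]
    Merge: [23] + [19] -> [19, 23]
  Merge: [15, 24] + [19, 23] -> [15, 19, 23, 24]
  Split: [1, 34, 13, 32] -> [1, 34] and [13, 32]
    Split: [1, 34] -> [1] and [34]
    Merge: [1] + [34] -> [1, 34]
    Split: [13, 32] -> [13] and [32]
    Merge: [13] + [32] -> [13, 32]
  Merge: [1, 34] + [13, 32] -> [1, 13, 32, 34]
Merge: [15, 19, 23, 24] + [1, 13, 32, 34] -> [1, 13, 15, 19, 23, 24, 32, 34]

Final sorted array: [1, 13, 15, 19, 23, 24, 32, 34]

The merge sort proceeds by recursively splitting the array and merging sorted halves.
After all merges, the sorted array is [1, 13, 15, 19, 23, 24, 32, 34].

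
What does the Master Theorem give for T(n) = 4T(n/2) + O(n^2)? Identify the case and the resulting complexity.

Master Theorem for T(n) = 4T(n/2) + O(n^2):

a = 4, b = 2, c = 2
log_b(a) = log_2(4) = 2.0000

Case 2: c = 2 = log_2(4) = 2.0000
T(n) = O(n^2 log n) = O(n^2 log n)

For T(n) = 4T(n/2) + O(n^2): log_2(4) = 2.0000. This is Case 2 of the Master Theorem (c = log_b(a), equal work at all levels), giving O(n^2 log n).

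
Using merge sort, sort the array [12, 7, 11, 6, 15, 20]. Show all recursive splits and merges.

Merge sort trace:

Split: [12, 7, 11, 6, 15, 20] -> [12, 7, 11] and [6, 15, 20]
  Split: [12, 7, 11] -> [12] and [7, 11]
    Split: [7, 11] -> [7] and [11]
    Merge: [7] + [11] -> [7, 11]
  Merge: [12] + [7, 11] -> [7, 11, 12]
  Split: [6, 15, 20] -> [6] and [15, 20]
    Split: [15, 20] -> [15] and [20]
    Merge: [15] + [20] -> [15, 20]
  Merge: [6] + [15, 20] -> [6, 15, 20]
Merge: [7, 11, 12] + [6, 15, 20] -> [6, 7, 11, 12, 15, 20]

Final sorted array: [6, 7, 11, 12, 15, 20]

The merge sort proceeds by recursively splitting the array and merging sorted halves.
After all merges, the sorted array is [6, 7, 11, 12, 15, 20].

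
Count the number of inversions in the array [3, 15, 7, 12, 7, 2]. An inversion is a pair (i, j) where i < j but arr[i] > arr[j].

Finding inversions in [3, 15, 7, 12, 7, 2]:

(0, 5): arr[0]=3 > arr[5]=2
(1, 2): arr[1]=15 > arr[2]=7
(1, 3): arr[1]=15 > arr[3]=12
(1, 4): arr[1]=15 > arr[4]=7
(1, 5): arr[1]=15 > arr[5]=2
(2, 5): arr[2]=7 > arr[5]=2
(3, 4): arr[3]=12 > arr[4]=7
(3, 5): arr[3]=12 > arr[5]=2
(4, 5): arr[4]=7 > arr[5]=2

Total inversions: 9

The array has 9 inversion(s): (0,5), (1,2), (1,3), (1,4), (1,5), (2,5), (3,4), (3,5), (4,5). Each pair (i,j) satisfies i < j and arr[i] > arr[j].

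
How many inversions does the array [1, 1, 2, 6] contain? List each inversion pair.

Finding inversions in [1, 1, 2, 6]:


Total inversions: 0

The array has 0 inversions. It is already sorted.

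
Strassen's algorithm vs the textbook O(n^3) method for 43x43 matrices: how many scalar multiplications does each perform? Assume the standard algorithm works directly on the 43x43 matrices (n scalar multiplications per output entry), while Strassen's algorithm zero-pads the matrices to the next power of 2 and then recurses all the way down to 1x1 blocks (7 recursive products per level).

Matrix multiplication for 43x43 matrices:

Strassen's algorithm requires power-of-2 dimensions. Pad 43x43 to 64x64 (next power of 2).

Standard algorithm: 43^3 = 79507 multiplications
Strassen's algorithm: 7^(log2(64)) = 7^6 = 117649 multiplications
Difference: 79507 - 117649 = -38142 (Strassen uses MORE here due to padding overhead — for small or just-over-power-of-2 n, padding can outweigh the per-level savings)

Standard: 79507 multiplications (43^3). Strassen: 117649 multiplications (7^6, after padding to 64x64). Strassen reduces 8 recursive multiplications to 7 at each level.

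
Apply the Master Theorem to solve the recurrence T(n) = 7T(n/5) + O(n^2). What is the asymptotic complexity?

Master Theorem for T(n) = 7T(n/5) + O(n^2):

a = 7, b = 5, c = 2
log_b(a) = log_5(7) = 1.2091

Case 3: c = 2 > log_5(7) = 1.2091
T(n) = O(n^2) = O(n^2)

For T(n) = 7T(n/5) + O(n^2): log_5(7) = 1.2091. This is Case 3 of the Master Theorem (c > log_b(a), work dominated by root), giving O(n^2).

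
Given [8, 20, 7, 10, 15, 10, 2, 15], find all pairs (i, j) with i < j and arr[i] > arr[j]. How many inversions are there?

Finding inversions in [8, 20, 7, 10, 15, 10, 2, 15]:

(0, 2): arr[0]=8 > arr[2]=7
(0, 6): arr[0]=8 > arr[6]=2
(1, 2): arr[1]=20 > arr[2]=7
(1, 3): arr[1]=20 > arr[3]=10
(1, 4): arr[1]=20 > arr[4]=15
(1, 5): arr[1]=20 > arr[5]=10
(1, 6): arr[1]=20 > arr[6]=2
(1, 7): arr[1]=20 > arr[7]=15
(2, 6): arr[2]=7 > arr[6]=2
(3, 6): arr[3]=10 > arr[6]=2
(4, 5): arr[4]=15 > arr[5]=10
(4, 6): arr[4]=15 > arr[6]=2
(5, 6): arr[5]=10 > arr[6]=2

Total inversions: 13

The array has 13 inversion(s): (0,2), (0,6), (1,2), (1,3), (1,4), (1,5), (1,6), (1,7), (2,6), (3,6), (4,5), (4,6), (5,6). Each pair (i,j) satisfies i < j and arr[i] > arr[j].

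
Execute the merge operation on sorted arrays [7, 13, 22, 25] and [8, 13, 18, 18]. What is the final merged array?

Merging process:

Compare 7 vs 8: take 7 from left. Merged: [7]
Compare 13 vs 8: take 8 from right. Merged: [7, 8]
Compare 13 vs 13: take 13 from left. Merged: [7, 8, 13]
Compare 22 vs 13: take 13 from right. Merged: [7, 8, 13, 13]
Compare 22 vs 18: take 18 from right. Merged: [7, 8, 13, 13, 18]
Compare 22 vs 18: take 18 from right. Merged: [7, 8, 13, 13, 18, 18]
Append remaining from left: [22, 25]. Merged: [7, 8, 13, 13, 18, 18, 22, 25]

Final merged array: [7, 8, 13, 13, 18, 18, 22, 25]
Total comparisons: 6

The merged array is [7, 8, 13, 13, 18, 18, 22, 25], requiring 6 comparisons. The merge step runs in O(n) time where n is the total number of elements.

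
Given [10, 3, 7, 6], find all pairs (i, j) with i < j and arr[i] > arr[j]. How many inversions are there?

Finding inversions in [10, 3, 7, 6]:

(0, 1): arr[0]=10 > arr[1]=3
(0, 2): arr[0]=10 > arr[2]=7
(0, 3): arr[0]=10 > arr[3]=6
(2, 3): arr[2]=7 > arr[3]=6

Total inversions: 4

The array has 4 inversion(s): (0,1), (0,2), (0,3), (2,3). Each pair (i,j) satisfies i < j and arr[i] > arr[j].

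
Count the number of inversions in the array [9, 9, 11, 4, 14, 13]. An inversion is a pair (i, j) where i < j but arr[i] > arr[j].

Finding inversions in [9, 9, 11, 4, 14, 13]:

(0, 3): arr[0]=9 > arr[3]=4
(1, 3): arr[1]=9 > arr[3]=4
(2, 3): arr[2]=11 > arr[3]=4
(4, 5): arr[4]=14 > arr[5]=13

Total inversions: 4

The array has 4 inversion(s): (0,3), (1,3), (2,3), (4,5). Each pair (i,j) satisfies i < j and arr[i] > arr[j].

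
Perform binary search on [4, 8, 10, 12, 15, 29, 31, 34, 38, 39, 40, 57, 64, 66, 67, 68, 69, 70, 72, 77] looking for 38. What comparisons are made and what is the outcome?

Binary search for 38 in [4, 8, 10, 12, 15, 29, 31, 34, 38, 39, 40, 57, 64, 66, 67, 68, 69, 70, 72, 77]:

lo=0, hi=19, mid=9, arr[mid]=39 -> 39 > 38, search left half
lo=0, hi=8, mid=4, arr[mid]=15 -> 15 < 38, search right half
lo=5, hi=8, mid=6, arr[mid]=31 -> 31 < 38, search right half
lo=7, hi=8, mid=7, arr[mid]=34 -> 34 < 38, search right half
lo=8, hi=8, mid=8, arr[mid]=38 -> Found target at index 8!

Binary search finds 38 at index 8 after 5 comparisons. The search repeatedly halves the search space by comparing with the middle element.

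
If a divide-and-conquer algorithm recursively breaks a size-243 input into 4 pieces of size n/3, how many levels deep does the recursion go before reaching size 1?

For divide and conquer with division factor 3:

Problem sizes at each level:
Level 0: 243
Level 1: 81
Level 2: 27
Level 3: 9
Level 4: 3
Level 5: 1

The root is level 0 and the size-1 base case is level 5 (the tree spans levels 0 through 5, i.e. 6 levels counting the root), so the depth is the number of divisions: log_3(243) = 5

The recursion tree depth is log_3(243) = 5. At each level, the problem size is divided by 3, so it takes 5 divisions to reduce to a base case of size 1. The algorithm makes 4 recursive calls at each level.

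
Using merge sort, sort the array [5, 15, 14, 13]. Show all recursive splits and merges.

Merge sort trace:

Split: [5, 15, 14, 13] -> [5, 15] and [14, 13]
  Split: [5, 15] -> [5] and [15]
  Merge: [5] + [15] -> [5, 15]
  Split: [14, 13] -> [14] and [13]
  Merge: [14] + [13] -> [13, 14]
Merge: [5, 15] + [13, 14] -> [5, 13, 14, 15]

Final sorted array: [5, 13, 14, 15]

The merge sort proceeds by recursively splitting the array and merging sorted halves.
After all merges, the sorted array is [5, 13, 14, 15].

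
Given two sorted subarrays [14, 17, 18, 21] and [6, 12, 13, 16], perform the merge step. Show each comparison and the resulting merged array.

Merging process:

Compare 14 vs 6: take 6 from right. Merged: [6]
Compare 14 vs 12: take 12 from right. Merged: [6, 12]
Compare 14 vs 13: take 13 from right. Merged: [6, 12, 13]
Compare 14 vs 16: take 14 from left. Merged: [6, 12, 13, 14]
Compare 17 vs 16: take 16 from right. Merged: [6, 12, 13, 14, 16]
Append remaining from left: [17, 18, 21]. Merged: [6, 12, 13, 14, 16, 17, 18, 21]

Final merged array: [6, 12, 13, 14, 16, 17, 18, 21]
Total comparisons: 5

The merged array is [6, 12, 13, 14, 16, 17, 18, 21], requiring 5 comparisons. The merge step runs in O(n) time where n is the total number of elements.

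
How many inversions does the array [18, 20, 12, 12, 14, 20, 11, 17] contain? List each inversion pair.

Finding inversions in [18, 20, 12, 12, 14, 20, 11, 17]:

(0, 2): arr[0]=18 > arr[2]=12
(0, 3): arr[0]=18 > arr[3]=12
(0, 4): arr[0]=18 > arr[4]=14
(0, 6): arr[0]=18 > arr[6]=11
(0, 7): arr[0]=18 > arr[7]=17
(1, 2): arr[1]=20 > arr[2]=12
(1, 3): arr[1]=20 > arr[3]=12
(1, 4): arr[1]=20 > arr[4]=14
(1, 6): arr[1]=20 > arr[6]=11
(1, 7): arr[1]=20 > arr[7]=17
(2, 6): arr[2]=12 > arr[6]=11
(3, 6): arr[3]=12 > arr[6]=11
(4, 6): arr[4]=14 > arr[6]=11
(5, 6): arr[5]=20 > arr[6]=11
(5, 7): arr[5]=20 > arr[7]=17

Total inversions: 15

The array has 15 inversion(s): (0,2), (0,3), (0,4), (0,6), (0,7), (1,2), (1,3), (1,4), (1,6), (1,7), (2,6), (3,6), (4,6), (5,6), (5,7). Each pair (i,j) satisfies i < j and arr[i] > arr[j].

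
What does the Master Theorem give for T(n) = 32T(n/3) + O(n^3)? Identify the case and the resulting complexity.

Master Theorem for T(n) = 32T(n/3) + O(n^3):

a = 32, b = 3, c = 3
log_b(a) = log_3(32) = 3.1546

Case 1: c = 3 < log_3(32) = 3.1546
T(n) = O(n^(log_3 32))

For T(n) = 32T(n/3) + O(n^3): log_3(32) = 3.1546. This is Case 1 of the Master Theorem (c < log_b(a), work dominated by leaves), giving O(n^(log_3 32)).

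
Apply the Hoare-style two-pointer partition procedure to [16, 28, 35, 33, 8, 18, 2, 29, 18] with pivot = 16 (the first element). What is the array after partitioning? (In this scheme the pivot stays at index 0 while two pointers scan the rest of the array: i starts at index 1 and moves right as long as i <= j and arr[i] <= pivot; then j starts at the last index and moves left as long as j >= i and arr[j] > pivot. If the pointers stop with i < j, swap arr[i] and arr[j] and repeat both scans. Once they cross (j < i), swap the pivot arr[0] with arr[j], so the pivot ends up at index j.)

Hoare-style two-pointer partition with pivot = 16:

Initial array: [16, 28, 35, 33, 8, 18, 2, 29, 18]

Pointers start at i = 1, j = 8.
i stops at index 1 (arr[1]=28 > 16), j stops at index 6 (arr[6]=2 <= 16): swap arr[1] and arr[6], array becomes [16, 2, 35, 33, 8, 18, 28, 29, 18]
i stops at index 2 (arr[2]=35 > 16), j stops at index 4 (arr[4]=8 <= 16): swap arr[2] and arr[4], array becomes [16, 2, 8, 33, 35, 18, 28, 29, 18]
i ends at 3, j ends at 2: the pointers have crossed (j < i), so scanning stops.

Swap pivot arr[0] with arr[2] to place pivot at position 2: [8, 2, 16, 33, 35, 18, 28, 29, 18]
Pivot position: 2

After partitioning with pivot 16, the array becomes [8, 2, 16, 33, 35, 18, 28, 29, 18]. The pivot is placed at index 2. All elements to the left of the pivot are <= 16, and all elements to the right are > 16.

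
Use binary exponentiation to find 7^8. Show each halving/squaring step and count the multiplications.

Computing 7^8 by squaring (build up from 7^1; each line after the first costs one multiplication):

7^1 = 7
7^2 = (7^1)^2 = 7^2 = 49
7^4 = (7^2)^2 = 49^2 = 2401
7^8 = (7^4)^2 = 2401^2 = 5764801

Result: 5764801
Multiplications needed: 3 (3 lines after 7^1)

7^8 = 5764801. Using exponentiation by squaring, this requires 3 multiplications. The key idea: if the exponent is even, square the half-power; if odd, multiply by the base once.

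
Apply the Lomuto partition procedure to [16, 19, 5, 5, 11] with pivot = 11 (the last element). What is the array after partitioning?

Lomuto partition with pivot = 11:

Initial array: [16, 19, 5, 5, 11]

arr[0]=16 > 11: no swap
arr[1]=19 > 11: no swap
arr[2]=5 <= 11: swap with position 0, array becomes [5, 19, 16, 5, 11]
arr[3]=5 <= 11: swap with position 1, array becomes [5, 5, 16, 19, 11]

Place pivot at position 2: [5, 5, 11, 19, 16]
Pivot position: 2

After partitioning with pivot 11, the array becomes [5, 5, 11, 19, 16]. The pivot is placed at index 2. All elements to the left of the pivot are <= 11, and all elements to the right are > 11.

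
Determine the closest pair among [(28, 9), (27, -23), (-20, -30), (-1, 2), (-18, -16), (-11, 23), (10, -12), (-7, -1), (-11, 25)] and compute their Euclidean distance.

Computing all pairwise distances among 9 points:

d((28, 9), (27, -23)) = 32.0156
d((28, 9), (-20, -30)) = 61.8466
d((28, 9), (-1, 2)) = 29.8329
d((28, 9), (-18, -16)) = 52.3546
d((28, 9), (-11, 23)) = 41.4367
d((28, 9), (10, -12)) = 27.6586
d((28, 9), (-7, -1)) = 36.4005
d((28, 9), (-11, 25)) = 42.1545
d((27, -23), (-20, -30)) = 47.5184
d((27, -23), (-1, 2)) = 37.5366
d((27, -23), (-18, -16)) = 45.5412
d((27, -23), (-11, 23)) = 59.6657
d((27, -23), (10, -12)) = 20.2485
d((27, -23), (-7, -1)) = 40.4969
d((27, -23), (-11, 25)) = 61.2209
d((-20, -30), (-1, 2)) = 37.2156
d((-20, -30), (-18, -16)) = 14.1421
d((-20, -30), (-11, 23)) = 53.7587
d((-20, -30), (10, -12)) = 34.9857
d((-20, -30), (-7, -1)) = 31.7805
d((-20, -30), (-11, 25)) = 55.7315
d((-1, 2), (-18, -16)) = 24.7588
d((-1, 2), (-11, 23)) = 23.2594
d((-1, 2), (10, -12)) = 17.8045
d((-1, 2), (-7, -1)) = 6.7082
d((-1, 2), (-11, 25)) = 25.0799
d((-18, -16), (-11, 23)) = 39.6232
d((-18, -16), (10, -12)) = 28.2843
d((-18, -16), (-7, -1)) = 18.6011
d((-18, -16), (-11, 25)) = 41.5933
d((-11, 23), (10, -12)) = 40.8167
d((-11, 23), (-7, -1)) = 24.3311
d((-11, 23), (-11, 25)) = 2.0 <-- minimum
d((10, -12), (-7, -1)) = 20.2485
d((10, -12), (-11, 25)) = 42.5441
d((-7, -1), (-11, 25)) = 26.3059

Closest pair: (-11, 23) and (-11, 25) with distance 2.0

The closest pair is (-11, 23) and (-11, 25) with Euclidean distance 2.0. For 9 points, brute-force pairwise comparison is shown above. For large n, the divide-and-conquer algorithm (sort by x, recurse on halves, check the dividing strip) achieves O(n log n).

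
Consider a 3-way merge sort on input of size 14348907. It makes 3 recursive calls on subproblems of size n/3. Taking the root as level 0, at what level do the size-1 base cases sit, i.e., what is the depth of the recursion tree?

For divide and conquer with division factor 3:

Problem sizes at each level:
Level 0: 14348907
Level 1: 4782969
Level 2: 1594323
Level 3: 531441
Level 4: 177147
Level 5: 59049
Level 6: 19683
Level 7: 6561
Level 8: 2187
Level 9: 729
Level 10: 243
Level 11: 81
Level 12: 27
Level 13: 9
Level 14: 3
Level 15: 1

The root is level 0 and the size-1 base case is level 15 (the tree spans levels 0 through 15, i.e. 16 levels counting the root), so the depth is the number of divisions: log_3(14348907) = 15

The recursion tree depth is log_3(14348907) = 15. At each level, the problem size is divided by 3, so it takes 15 divisions to reduce to a base case of size 1. The algorithm makes 3 recursive calls at each level.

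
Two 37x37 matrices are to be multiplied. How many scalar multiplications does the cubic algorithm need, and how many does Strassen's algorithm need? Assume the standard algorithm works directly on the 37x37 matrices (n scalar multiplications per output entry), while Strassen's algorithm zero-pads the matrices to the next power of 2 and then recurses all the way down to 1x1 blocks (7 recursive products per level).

Matrix multiplication for 37x37 matrices:

Strassen's algorithm requires power-of-2 dimensions. Pad 37x37 to 64x64 (next power of 2).

Standard algorithm: 37^3 = 50653 multiplications
Strassen's algorithm: 7^(log2(64)) = 7^6 = 117649 multiplications
Difference: 50653 - 117649 = -66996 (Strassen uses MORE here due to padding overhead — for small or just-over-power-of-2 n, padding can outweigh the per-level savings)

Standard: 50653 multiplications (37^3). Strassen: 117649 multiplications (7^6, after padding to 64x64). Strassen reduces 8 recursive multiplications to 7 at each level.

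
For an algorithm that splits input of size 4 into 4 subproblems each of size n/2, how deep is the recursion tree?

For divide and conquer with division factor 2:

Problem sizes at each level:
Level 0: 4
Level 1: 2
Level 2: 1

The root is level 0 and the size-1 base case is level 2 (the tree spans levels 0 through 2, i.e. 3 levels counting the root), so the depth is the number of divisions: log_2(4) = 2

The recursion tree depth is log_2(4) = 2. At each level, the problem size is divided by 2, so it takes 2 divisions to reduce to a base case of size 1. The algorithm makes 4 recursive calls at each level.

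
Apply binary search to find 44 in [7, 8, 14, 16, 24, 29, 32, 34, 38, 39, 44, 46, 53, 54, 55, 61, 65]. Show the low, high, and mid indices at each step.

Binary search for 44 in [7, 8, 14, 16, 24, 29, 32, 34, 38, 39, 44, 46, 53, 54, 55, 61, 65]:

lo=0, hi=16, mid=8, arr[mid]=38 -> 38 < 44, search right half
lo=9, hi=16, mid=12, arr[mid]=53 -> 53 > 44, search left half
lo=9, hi=11, mid=10, arr[mid]=44 -> Found target at index 10!

Binary search finds 44 at index 10 after 3 comparisons. The search repeatedly halves the search space by comparing with the middle element.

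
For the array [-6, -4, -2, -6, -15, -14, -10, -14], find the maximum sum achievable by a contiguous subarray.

Using Kadane's algorithm on [-6, -4, -2, -6, -15, -14, -10, -14]:

Scanning through the array:
Position 1 (value -4): max_ending_here = -4, max_so_far = -4
Position 2 (value -2): max_ending_here = -2, max_so_far = -2
Position 3 (value -6): max_ending_here = -6, max_so_far = -2
Position 4 (value -15): max_ending_here = -15, max_so_far = -2
Position 5 (value -14): max_ending_here = -14, max_so_far = -2
Position 6 (value -10): max_ending_here = -10, max_so_far = -2
Position 7 (value -14): max_ending_here = -14, max_so_far = -2

Maximum subarray: [-2]
Maximum sum: -2

The maximum subarray is [-2] with sum -2. This subarray runs from index 2 to index 2.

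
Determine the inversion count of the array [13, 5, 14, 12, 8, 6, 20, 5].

Finding inversions in [13, 5, 14, 12, 8, 6, 20, 5]:

(0, 1): arr[0]=13 > arr[1]=5
(0, 3): arr[0]=13 > arr[3]=12
(0, 4): arr[0]=13 > arr[4]=8
(0, 5): arr[0]=13 > arr[5]=6
(0, 7): arr[0]=13 > arr[7]=5
(2, 3): arr[2]=14 > arr[3]=12
(2, 4): arr[2]=14 > arr[4]=8
(2, 5): arr[2]=14 > arr[5]=6
(2, 7): arr[2]=14 > arr[7]=5
(3, 4): arr[3]=12 > arr[4]=8
(3, 5): arr[3]=12 > arr[5]=6
(3, 7): arr[3]=12 > arr[7]=5
(4, 5): arr[4]=8 > arr[5]=6
(4, 7): arr[4]=8 > arr[7]=5
(5, 7): arr[5]=6 > arr[7]=5
(6, 7): arr[6]=20 > arr[7]=5

Total inversions: 16

The array has 16 inversion(s): (0,1), (0,3), (0,4), (0,5), (0,7), (2,3), (2,4), (2,5), (2,7), (3,4), (3,5), (3,7), (4,5), (4,7), (5,7), (6,7). Each pair (i,j) satisfies i < j and arr[i] > arr[j].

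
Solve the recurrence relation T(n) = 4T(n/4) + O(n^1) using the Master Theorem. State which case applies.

Master Theorem for T(n) = 4T(n/4) + O(n^1):

a = 4, b = 4, c = 1
log_b(a) = log_4(4) = 1.0000

Case 2: c = 1 = log_4(4) = 1.0000
T(n) = O(n^1 log n) = O(n log n)

For T(n) = 4T(n/4) + O(n^1): log_4(4) = 1.0000. This is Case 2 of the Master Theorem (c = log_b(a), equal work at all levels), giving O(n log n).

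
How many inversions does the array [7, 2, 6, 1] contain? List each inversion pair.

Finding inversions in [7, 2, 6, 1]:

(0, 1): arr[0]=7 > arr[1]=2
(0, 2): arr[0]=7 > arr[2]=6
(0, 3): arr[0]=7 > arr[3]=1
(1, 3): arr[1]=2 > arr[3]=1
(2, 3): arr[2]=6 > arr[3]=1

Total inversions: 5

The array has 5 inversion(s): (0,1), (0,2), (0,3), (1,3), (2,3). Each pair (i,j) satisfies i < j and arr[i] > arr[j].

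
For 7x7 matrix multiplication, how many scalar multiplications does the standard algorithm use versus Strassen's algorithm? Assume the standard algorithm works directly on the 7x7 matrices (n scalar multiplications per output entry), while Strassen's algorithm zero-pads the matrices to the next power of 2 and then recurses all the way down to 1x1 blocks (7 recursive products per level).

Matrix multiplication for 7x7 matrices:

Strassen's algorithm requires power-of-2 dimensions. Pad 7x7 to 8x8 (next power of 2).

Standard algorithm: 7^3 = 343 multiplications
Strassen's algorithm: 7^(log2(8)) = 7^3 = 343 multiplications
Savings: 343 - 343 = 0 multiplications

Standard: 343 multiplications (7^3). Strassen: 343 multiplications (7^3, after padding to 8x8). Strassen reduces 8 recursive multiplications to 7 at each level.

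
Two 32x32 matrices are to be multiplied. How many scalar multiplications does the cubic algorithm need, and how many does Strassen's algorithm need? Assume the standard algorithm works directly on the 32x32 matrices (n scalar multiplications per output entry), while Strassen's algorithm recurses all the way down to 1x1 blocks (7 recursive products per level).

Matrix multiplication for 32x32 matrices:

Standard algorithm: 32^3 = 32768 multiplications
Strassen's algorithm: 7^(log2(32)) = 7^5 = 16807 multiplications
Savings: 32768 - 16807 = 15961 multiplications

Standard: 32768 multiplications (32^3). Strassen: 16807 multiplications (7^5). Strassen reduces 8 recursive multiplications to 7 at each level.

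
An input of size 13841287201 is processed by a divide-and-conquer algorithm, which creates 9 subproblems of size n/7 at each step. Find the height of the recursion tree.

For divide and conquer with division factor 7:

Problem sizes at each level:
Level 0: 13841287201
Level 1: 1977326743
Level 2: 282475249
Level 3: 40353607
Level 4: 5764801
Level 5: 823543
Level 6: 117649
Level 7: 16807
Level 8: 2401
Level 9: 343
Level 10: 49
Level 11: 7
Level 12: 1

The root is level 0 and the size-1 base case is level 12 (the tree spans levels 0 through 12, i.e. 13 levels counting the root), so the depth is the number of divisions: log_7(13841287201) = 12

The recursion tree depth is log_7(13841287201) = 12. At each level, the problem size is divided by 7, so it takes 12 divisions to reduce to a base case of size 1. The algorithm makes 9 recursive calls at each level.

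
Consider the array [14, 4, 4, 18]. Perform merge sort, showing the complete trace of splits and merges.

Merge sort trace:

Split: [14, 4, 4, 18] -> [14, 4] and [4, 18]
  Split: [14, 4] -> [14] and [4]
  Merge: [14] + [4] -> [4, 14]
  Split: [4, 18] -> [4] and [18]
  Merge: [4] + [18] -> [4, 18]
Merge: [4, 14] + [4, 18] -> [4, 4, 14, 18]

Final sorted array: [4, 4, 14, 18]

The merge sort proceeds by recursively splitting the array and merging sorted halves.
After all merges, the sorted array is [4, 4, 14, 18].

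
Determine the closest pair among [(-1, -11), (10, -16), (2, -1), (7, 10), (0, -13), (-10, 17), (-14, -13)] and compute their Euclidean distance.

Computing all pairwise distances among 7 points:

d((-1, -11), (10, -16)) = 12.083
d((-1, -11), (2, -1)) = 10.4403
d((-1, -11), (7, 10)) = 22.4722
d((-1, -11), (0, -13)) = 2.2361 <-- minimum
d((-1, -11), (-10, 17)) = 29.4109
d((-1, -11), (-14, -13)) = 13.1529
d((10, -16), (2, -1)) = 17.0
d((10, -16), (7, 10)) = 26.1725
d((10, -16), (0, -13)) = 10.4403
d((10, -16), (-10, 17)) = 38.5876
d((10, -16), (-14, -13)) = 24.1868
d((2, -1), (7, 10)) = 12.083
d((2, -1), (0, -13)) = 12.1655
d((2, -1), (-10, 17)) = 21.6333
d((2, -1), (-14, -13)) = 20.0
d((7, 10), (0, -13)) = 24.0416
d((7, 10), (-10, 17)) = 18.3848
d((7, 10), (-14, -13)) = 31.1448
d((0, -13), (-10, 17)) = 31.6228
d((0, -13), (-14, -13)) = 14.0
d((-10, 17), (-14, -13)) = 30.2655

Closest pair: (-1, -11) and (0, -13) with distance 2.2361

The closest pair is (-1, -11) and (0, -13) with Euclidean distance 2.2361. For 7 points, brute-force pairwise comparison is shown above. For large n, the divide-and-conquer algorithm (sort by x, recurse on halves, check the dividing strip) achieves O(n log n).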